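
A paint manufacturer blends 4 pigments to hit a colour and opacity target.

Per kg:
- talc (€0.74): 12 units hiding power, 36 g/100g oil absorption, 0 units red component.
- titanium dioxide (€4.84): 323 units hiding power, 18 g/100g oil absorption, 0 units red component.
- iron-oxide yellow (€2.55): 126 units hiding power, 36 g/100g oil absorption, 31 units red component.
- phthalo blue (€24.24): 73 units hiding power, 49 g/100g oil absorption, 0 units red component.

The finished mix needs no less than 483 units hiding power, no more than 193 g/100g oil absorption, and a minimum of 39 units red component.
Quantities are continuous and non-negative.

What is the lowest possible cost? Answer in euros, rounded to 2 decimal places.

€8.07

Let x1 = kg of talc, x2 = kg of titanium dioxide, x3 = kg of iron-oxide yellow, x4 = kg of phthalo blue.
min 0.74x1 + 4.84x2 + 2.55x3 + 24.24x4 subject to:
  12x1 + 323x2 + 126x3 + 73x4 ≥ 483   (hiding power)
  36x1 + 18x2 + 36x3 + 49x4 ≤ 193   (oil absorption)
  31x3 ≥ 39   (red component)
  x1, x2, x3, x4 ≥ 0.
The optimal basis is {titanium dioxide, iron-oxide yellow}; talc, phthalo blue drop out. Binding constraints: hiding power and red component.
Solving gives x2 = 1.005, x3 = 1.258.
Cost = 4.84·1.005 + 2.55·1.258 = 8.0721.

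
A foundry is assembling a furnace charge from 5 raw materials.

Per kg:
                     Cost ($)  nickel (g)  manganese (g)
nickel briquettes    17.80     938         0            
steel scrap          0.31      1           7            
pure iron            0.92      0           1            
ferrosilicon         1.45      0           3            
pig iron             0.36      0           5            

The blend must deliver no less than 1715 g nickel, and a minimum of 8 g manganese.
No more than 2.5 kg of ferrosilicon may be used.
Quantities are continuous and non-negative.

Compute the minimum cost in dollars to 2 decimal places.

$32.88

Treat it as an LP. Let x1 = kg of nickel briquettes, x2 = kg of steel scrap, x3 = kg of pure iron, x4 = kg of ferrosilicon, x5 = kg of pig iron.
Minimize 17.8x1 + 0.31x2 + 0.92x3 + 1.45x4 + 0.36x5 subject to:
  938x1 + 1x2 ≥ 1715   (nickel)
  7x2 + 1x3 + 3x4 + 5x5 ≥ 8   (manganese)
  x4 ≤ 2.5
  x1, x2, x3, x4, x5 ≥ 0.
At the optimum only nickel briquettes, steel scrap are positive (pure iron, ferrosilicon, pig iron = 0). Binding constraints: nickel and manganese.
That vertex is x1 = 1.8271, x2 = 1.1429.
Objective = 17.8·1.8271 + 0.31·1.1429 = 32.8767.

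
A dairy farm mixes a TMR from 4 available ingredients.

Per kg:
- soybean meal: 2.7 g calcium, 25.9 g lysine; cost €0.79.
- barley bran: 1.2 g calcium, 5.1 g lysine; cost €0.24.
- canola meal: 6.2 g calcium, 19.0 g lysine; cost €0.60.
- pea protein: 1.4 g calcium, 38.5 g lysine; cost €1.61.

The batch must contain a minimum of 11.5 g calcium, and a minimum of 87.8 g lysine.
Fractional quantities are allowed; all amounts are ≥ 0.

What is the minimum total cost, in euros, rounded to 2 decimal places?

Let x1 = kg of soybean meal, x2 = kg of barley bran, x3 = kg of canola meal, x4 = kg of pea protein.
min 0.79x1 + 0.24x2 + 0.6x3 + 1.61x4 s.t.:
  2.7x1 + 1.2x2 + 6.2x3 + 1.4x4 ≥ 11.5   (calcium)
  25.9x1 + 5.1x2 + 19x3 + 38.5x4 ≥ 87.8   (lysine)
  x1, x2, x3, x4 ≥ 0.
The optimal basis is {soybean meal, canola meal}; barley bran, pea protein drop out. Binding constraints: calcium and lysine.
So soybean meal = 2.982 kg, canola meal = 0.5563 kg.
Total cost: 0.79·2.982 + 0.6·0.5563 = 2.6896.

€2.69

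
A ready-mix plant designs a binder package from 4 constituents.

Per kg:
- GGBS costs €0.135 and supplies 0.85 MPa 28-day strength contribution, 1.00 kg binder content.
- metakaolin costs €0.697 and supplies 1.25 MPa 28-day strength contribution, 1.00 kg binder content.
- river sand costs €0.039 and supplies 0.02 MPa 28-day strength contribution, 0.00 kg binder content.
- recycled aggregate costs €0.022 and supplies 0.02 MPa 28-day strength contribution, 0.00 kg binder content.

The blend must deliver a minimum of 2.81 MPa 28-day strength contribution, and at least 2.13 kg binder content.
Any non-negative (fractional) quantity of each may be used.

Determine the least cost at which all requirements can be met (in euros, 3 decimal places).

€0.446

Treat it as an LP. Let x1 = kg of GGBS, x2 = kg of metakaolin, x3 = kg of river sand, x4 = kg of recycled aggregate.
Minimise 0.135x1 + 0.697x2 + 0.039x3 + 0.022x4 subject to:
  0.85x1 + 1.25x2 + 0.02x3 + 0.02x4 ≥ 2.81   (28-day strength contribution)
  1x1 + 1x2 ≥ 2.13   (binder content)
  x1, x2, x3, x4 ≥ 0.
The minimum-cost mix takes nothing from metakaolin, river sand, recycled aggregate — only GGBS. There the 28-day strength contribution constraint is tight.
Optimal quantities: GGBS = 3.306 kg.
Total cost: 0.135·3.306 = 0.44631.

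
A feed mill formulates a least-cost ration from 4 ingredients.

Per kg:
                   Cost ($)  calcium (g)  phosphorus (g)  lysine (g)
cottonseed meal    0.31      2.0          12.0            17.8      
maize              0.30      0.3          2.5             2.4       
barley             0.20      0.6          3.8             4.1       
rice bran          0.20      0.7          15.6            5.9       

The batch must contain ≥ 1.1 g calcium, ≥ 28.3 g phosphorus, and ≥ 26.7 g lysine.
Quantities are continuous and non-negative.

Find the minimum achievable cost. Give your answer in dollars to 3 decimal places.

$0.551

Let x1 = kg of cottonseed meal, x2 = kg of maize, x3 = kg of barley, x4 = kg of rice bran.
min 0.31x1 + 0.3x2 + 0.2x3 + 0.2x4 subject to:
  2x1 + 0.3x2 + 0.6x3 + 0.7x4 ≥ 1.1   (calcium)
  12x1 + 2.5x2 + 3.8x3 + 15.6x4 ≥ 28.3   (phosphorus)
  17.8x1 + 2.4x2 + 4.1x3 + 5.9x4 ≥ 26.7   (lysine)
  x1, x2, x3, x4 ≥ 0.
At the optimum only cottonseed meal, rice bran are positive (maize, barley = 0). There the phosphorus and lysine constraints are tight.
So cottonseed meal = 1.206 kg, rice bran = 0.8862 kg.
Total cost: 0.31·1.206 + 0.2·0.8862 = 0.55110.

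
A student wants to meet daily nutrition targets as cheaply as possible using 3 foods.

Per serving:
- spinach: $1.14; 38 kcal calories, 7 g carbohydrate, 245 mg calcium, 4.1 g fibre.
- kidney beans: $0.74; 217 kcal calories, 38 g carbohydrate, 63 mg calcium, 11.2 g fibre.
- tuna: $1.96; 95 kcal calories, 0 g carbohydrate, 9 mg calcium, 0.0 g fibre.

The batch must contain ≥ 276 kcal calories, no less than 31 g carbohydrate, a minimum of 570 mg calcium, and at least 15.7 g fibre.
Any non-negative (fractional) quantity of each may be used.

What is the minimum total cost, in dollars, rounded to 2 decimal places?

$3.06

Let x1 = servings of spinach, x2 = servings of kidney beans, x3 = servings of tuna.
Minimise 1.14x1 + 0.74x2 + 1.96x3 s.t.:
  38x1 + 217x2 + 95x3 ≥ 276   (calories)
  7x1 + 38x2 ≥ 31   (carbohydrate)
  245x1 + 63x2 + 9x3 ≥ 570   (calcium)
  4.1x1 + 11.2x2 ≥ 15.7   (fibre)
  x1, x2, x3 ≥ 0.
At the optimum only spinach, kidney beans are positive (tuna = 0). Binding constraints: calories and calcium.
So spinach = 2.094 servings, kidney beans = 0.9052 servings.
Cost = 1.14·2.094 + 0.74·0.9052 = 3.0570.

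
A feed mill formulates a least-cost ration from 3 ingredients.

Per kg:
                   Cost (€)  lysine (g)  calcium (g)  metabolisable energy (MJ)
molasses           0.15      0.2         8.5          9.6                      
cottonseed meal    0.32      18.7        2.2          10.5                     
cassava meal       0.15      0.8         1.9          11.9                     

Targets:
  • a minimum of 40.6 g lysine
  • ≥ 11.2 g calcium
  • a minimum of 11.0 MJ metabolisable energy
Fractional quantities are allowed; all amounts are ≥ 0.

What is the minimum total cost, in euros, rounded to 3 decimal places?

€0.806

Let x1 = kg of molasses, x2 = kg of cottonseed meal, x3 = kg of cassava meal.
Minimise 0.15x1 + 0.32x2 + 0.15x3 with:
  0.2x1 + 18.7x2 + 0.8x3 ≥ 40.6   (lysine)
  8.5x1 + 2.2x2 + 1.9x3 ≥ 11.2   (calcium)
  9.6x1 + 10.5x2 + 11.9x3 ≥ 11   (metabolisable energy)
  x1, x2, x3 ≥ 0.
The minimum-cost mix takes nothing from cassava meal — only molasses, cottonseed meal. Binding constraints: lysine and calcium.
Optimal quantities: molasses = 0.7578 kg, cottonseed meal = 2.163 kg.
Total cost: 0.15·0.7578 + 0.32·2.163 = 0.80583.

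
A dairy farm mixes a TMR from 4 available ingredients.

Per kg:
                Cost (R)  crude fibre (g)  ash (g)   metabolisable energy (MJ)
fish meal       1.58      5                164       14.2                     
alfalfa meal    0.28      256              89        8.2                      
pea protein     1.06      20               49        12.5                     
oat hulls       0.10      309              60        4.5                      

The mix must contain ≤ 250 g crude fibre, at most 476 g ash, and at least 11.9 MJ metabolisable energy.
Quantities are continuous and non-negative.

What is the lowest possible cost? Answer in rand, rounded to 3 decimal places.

R0.614

Set it up as a linear program. Let x1 = kg of fish meal, x2 = kg of alfalfa meal, x3 = kg of pea protein, x4 = kg of oat hulls.
Minimise 1.58x1 + 0.28x2 + 1.06x3 + 0.1x4 s.t.:
  5x1 + 256x2 + 20x3 + 309x4 ≤ 250   (crude fibre)
  164x1 + 89x2 + 49x3 + 60x4 ≤ 476   (ash)
  14.2x1 + 8.2x2 + 12.5x3 + 4.5x4 ≥ 11.9   (metabolisable energy)
  x1, x2, x3, x4 ≥ 0.
The minimum-cost mix takes nothing from fish meal, oat hulls — only alfalfa meal, pea protein. The crude fibre and metabolisable energy requirements are met with equality.
Solving gives x2 = 0.9509, x3 = 0.3282.
Objective = 0.28·0.9509 + 1.06·0.3282 = 0.61414.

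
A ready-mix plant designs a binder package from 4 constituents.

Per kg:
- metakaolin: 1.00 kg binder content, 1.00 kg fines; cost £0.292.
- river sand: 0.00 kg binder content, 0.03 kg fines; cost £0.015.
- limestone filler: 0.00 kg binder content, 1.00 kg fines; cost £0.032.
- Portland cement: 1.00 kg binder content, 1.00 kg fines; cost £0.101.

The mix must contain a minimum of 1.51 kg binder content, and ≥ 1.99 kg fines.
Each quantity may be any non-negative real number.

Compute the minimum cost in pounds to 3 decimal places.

Set it up as a linear program. Let x1 = kg of metakaolin, x2 = kg of river sand, x3 = kg of limestone filler, x4 = kg of Portland cement.
Minimize 0.292x1 + 0.015x2 + 0.032x3 + 0.101x4 subject to:
  1x1 + 1x4 ≥ 1.51   (binder content)
  1x1 + 0.03x2 + 1x3 + 1x4 ≥ 1.99   (fines)
  x1, x2, x3, x4 ≥ 0.
The cheapest feasible vertex uses only limestone filler, Portland cement; metakaolin, river sand are not used. There the binder content and fines constraints are tight.
Optimal quantities: limestone filler = 0.48 kg, Portland cement = 1.51 kg.
Cost = 0.032·0.48 + 0.101·1.51 = 0.16787.

£0.168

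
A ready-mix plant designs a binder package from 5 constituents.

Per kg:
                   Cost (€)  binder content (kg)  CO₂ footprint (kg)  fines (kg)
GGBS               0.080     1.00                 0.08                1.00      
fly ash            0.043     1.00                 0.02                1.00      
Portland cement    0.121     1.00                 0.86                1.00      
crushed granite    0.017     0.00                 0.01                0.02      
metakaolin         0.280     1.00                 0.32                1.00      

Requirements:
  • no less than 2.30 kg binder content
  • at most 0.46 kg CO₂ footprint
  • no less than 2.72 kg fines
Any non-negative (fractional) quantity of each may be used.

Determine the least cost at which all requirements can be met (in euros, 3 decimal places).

Let x1 = kg of GGBS, x2 = kg of fly ash, x3 = kg of Portland cement, x4 = kg of crushed granite, x5 = kg of metakaolin.
min 0.08x1 + 0.043x2 + 0.121x3 + 0.017x4 + 0.28x5 with:
  1x1 + 1x2 + 1x3 + 1x5 ≥ 2.3   (binder content)
  0.08x1 + 0.02x2 + 0.86x3 + 0.01x4 + 0.32x5 ≤ 0.46   (CO₂ footprint)
  1x1 + 1x2 + 1x3 + 0.02x4 + 1x5 ≥ 2.72   (fines)
  x1, x2, x3, x4, x5 ≥ 0.
The optimal basis is {fly ash}; GGBS, Portland cement, crushed granite, metakaolin drop out. The fines requirement is met with equality.
That vertex is x2 = 2.72.
Objective = 0.043·2.72 = 0.11696.

€0.117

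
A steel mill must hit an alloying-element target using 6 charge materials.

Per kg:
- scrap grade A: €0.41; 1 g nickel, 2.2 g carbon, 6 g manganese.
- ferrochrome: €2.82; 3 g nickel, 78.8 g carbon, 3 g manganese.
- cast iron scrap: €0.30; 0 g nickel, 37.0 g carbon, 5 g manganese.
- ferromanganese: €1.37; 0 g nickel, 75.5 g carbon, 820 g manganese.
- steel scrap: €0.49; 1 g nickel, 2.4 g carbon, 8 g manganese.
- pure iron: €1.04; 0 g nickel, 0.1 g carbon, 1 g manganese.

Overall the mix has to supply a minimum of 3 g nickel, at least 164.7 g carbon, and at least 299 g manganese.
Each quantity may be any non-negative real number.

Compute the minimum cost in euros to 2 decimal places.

Let x1 = kg of scrap grade A, x2 = kg of ferrochrome, x3 = kg of cast iron scrap, x4 = kg of ferromanganese, x5 = kg of steel scrap, x6 = kg of pure iron.
Minimise 0.41x1 + 2.82x2 + 0.3x3 + 1.37x4 + 0.49x5 + 1.04x6 with:
  1x1 + 3x2 + 1x5 ≥ 3   (nickel)
  2.2x1 + 78.8x2 + 37x3 + 75.5x4 + 2.4x5 + 0.1x6 ≥ 164.7   (carbon)
  6x1 + 3x2 + 5x3 + 820x4 + 8x5 + 1x6 ≥ 299   (manganese)
  x1, x2, x3, x4, x5, x6 ≥ 0.
The optimal basis is {scrap grade A, cast iron scrap, ferromanganese}; ferrochrome, steel scrap, pure iron drop out. There the nickel, carbon, manganese constraints are tight.
Solving gives x1 = 3, x3 = 3.619, x4 = 0.3206.
Total cost: 0.41·3 + 0.3·3.619 + 1.37·0.3206 = 2.7549.

€2.75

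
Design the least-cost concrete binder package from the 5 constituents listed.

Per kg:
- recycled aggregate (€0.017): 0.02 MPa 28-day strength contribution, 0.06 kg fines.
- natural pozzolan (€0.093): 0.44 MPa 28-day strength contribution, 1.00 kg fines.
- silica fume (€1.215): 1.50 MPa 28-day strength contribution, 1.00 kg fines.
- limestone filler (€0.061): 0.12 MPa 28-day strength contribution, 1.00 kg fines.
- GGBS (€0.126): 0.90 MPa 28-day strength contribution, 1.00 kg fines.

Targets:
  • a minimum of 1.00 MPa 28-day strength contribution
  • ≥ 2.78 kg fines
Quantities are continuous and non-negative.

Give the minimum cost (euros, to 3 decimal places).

Let x1 = kg of recycled aggregate, x2 = kg of natural pozzolan, x3 = kg of silica fume, x4 = kg of limestone filler, x5 = kg of GGBS.
Minimise 0.017x1 + 0.093x2 + 1.215x3 + 0.061x4 + 0.126x5 with:
  0.02x1 + 0.44x2 + 1.5x3 + 0.12x4 + 0.9x5 ≥ 1   (28-day strength contribution)
  0.06x1 + 1x2 + 1x3 + 1x4 + 1x5 ≥ 2.78   (fines)
  x1, x2, x3, x4, x5 ≥ 0.
The optimal basis is {limestone filler, GGBS}; recycled aggregate, natural pozzolan, silica fume drop out. There the 28-day strength contribution and fines constraints are tight.
That vertex is x4 = 1.926, x5 = 0.8544.
Cost = 0.061·1.926 + 0.126·0.8544 = 0.22514.

€0.225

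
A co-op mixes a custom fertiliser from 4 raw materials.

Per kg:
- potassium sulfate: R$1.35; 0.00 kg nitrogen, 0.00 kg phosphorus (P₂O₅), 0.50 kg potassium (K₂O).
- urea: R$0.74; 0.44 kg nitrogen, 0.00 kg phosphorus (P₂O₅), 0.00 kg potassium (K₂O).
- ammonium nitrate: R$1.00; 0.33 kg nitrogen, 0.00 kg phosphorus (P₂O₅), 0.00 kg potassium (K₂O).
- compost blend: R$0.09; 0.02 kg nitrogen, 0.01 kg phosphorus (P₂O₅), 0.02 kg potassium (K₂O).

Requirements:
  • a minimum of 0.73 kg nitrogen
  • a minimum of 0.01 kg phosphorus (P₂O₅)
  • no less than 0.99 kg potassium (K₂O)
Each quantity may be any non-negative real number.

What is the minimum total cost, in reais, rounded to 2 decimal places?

Let x1 = kg of potassium sulfate, x2 = kg of urea, x3 = kg of ammonium nitrate, x4 = kg of compost blend.
min 1.35x1 + 0.74x2 + 1x3 + 0.09x4 with:
  0.44x2 + 0.33x3 + 0.02x4 ≥ 0.73   (nitrogen)
  0.01x4 ≥ 0.01   (phosphorus (P₂O₅))
  0.5x1 + 0.02x4 ≥ 0.99   (potassium (K₂O))
  x1, x2, x3, x4 ≥ 0.
The minimum-cost mix takes nothing from ammonium nitrate — only potassium sulfate, urea, compost blend. Binding constraints: nitrogen, phosphorus (P₂O₅), potassium (K₂O).
Solving gives x1 = 1.94, x2 = 1.614, x4 = 1.
Total cost: 1.35·1.94 + 0.74·1.614 + 0.09·1 = 3.9034.

R$3.90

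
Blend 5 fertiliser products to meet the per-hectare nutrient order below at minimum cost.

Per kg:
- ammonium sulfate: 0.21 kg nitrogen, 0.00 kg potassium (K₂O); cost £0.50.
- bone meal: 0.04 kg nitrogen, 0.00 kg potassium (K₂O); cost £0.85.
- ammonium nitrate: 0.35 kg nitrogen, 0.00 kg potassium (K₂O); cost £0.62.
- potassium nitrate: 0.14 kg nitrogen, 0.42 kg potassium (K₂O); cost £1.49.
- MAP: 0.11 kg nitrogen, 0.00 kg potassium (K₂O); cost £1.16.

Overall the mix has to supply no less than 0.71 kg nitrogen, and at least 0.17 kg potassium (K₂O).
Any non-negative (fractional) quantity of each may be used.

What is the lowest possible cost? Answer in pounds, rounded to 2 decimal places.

Let x1 = kg of ammonium sulfate, x2 = kg of bone meal, x3 = kg of ammonium nitrate, x4 = kg of potassium nitrate, x5 = kg of MAP.
min 0.5x1 + 0.85x2 + 0.62x3 + 1.49x4 + 1.16x5 with:
  0.21x1 + 0.04x2 + 0.35x3 + 0.14x4 + 0.11x5 ≥ 0.71   (nitrogen)
  0.42x4 ≥ 0.17   (potassium (K₂O))
  x1, x2, x3, x4, x5 ≥ 0.
At the optimum only ammonium nitrate, potassium nitrate are positive (ammonium sulfate, bone meal, MAP = 0). The nitrogen and potassium (K₂O) requirements are met with equality.
That vertex is x3 = 1.867, x4 = 0.4048.
Objective = 0.62·1.867 + 1.49·0.4048 = 1.7607.

£1.76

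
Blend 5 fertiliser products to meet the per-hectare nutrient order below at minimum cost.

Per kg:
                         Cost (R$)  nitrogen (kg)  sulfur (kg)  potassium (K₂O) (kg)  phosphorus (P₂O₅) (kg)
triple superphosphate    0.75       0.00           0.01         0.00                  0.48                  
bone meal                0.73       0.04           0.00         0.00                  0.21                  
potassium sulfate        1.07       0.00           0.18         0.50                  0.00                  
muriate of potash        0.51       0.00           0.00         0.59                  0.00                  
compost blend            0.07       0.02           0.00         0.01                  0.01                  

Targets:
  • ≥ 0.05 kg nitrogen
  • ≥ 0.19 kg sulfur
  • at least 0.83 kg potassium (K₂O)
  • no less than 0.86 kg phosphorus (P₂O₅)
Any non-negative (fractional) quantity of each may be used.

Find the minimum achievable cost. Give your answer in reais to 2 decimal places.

Treat it as an LP. Let x1 = kg of triple superphosphate, x2 = kg of bone meal, x3 = kg of potassium sulfate, x4 = kg of muriate of potash, x5 = kg of compost blend.
Minimise 0.75x1 + 0.73x2 + 1.07x3 + 0.51x4 + 0.07x5 with:
  0.04x2 + 0.02x5 ≥ 0.05   (nitrogen)
  0.01x1 + 0.18x3 ≥ 0.19   (sulfur)
  0.5x3 + 0.59x4 + 0.01x5 ≥ 0.83   (potassium (K₂O))
  0.48x1 + 0.21x2 + 0.01x5 ≥ 0.86   (phosphorus (P₂O₅))
  x1, x2, x3, x4, x5 ≥ 0.
At the optimum only triple superphosphate, potassium sulfate, muriate of potash, compost blend are positive (bone meal = 0). Binding constraints: nitrogen, sulfur, potassium (K₂O), phosphorus (P₂O₅).
Solving gives x1 = 1.74, x3 = 0.9589, x4 = 0.5518, x5 = 2.5.
Cost = 0.75·1.74 + 1.07·0.9589 + 0.51·0.5518 + 0.07·2.5 = 2.7874.

R$2.79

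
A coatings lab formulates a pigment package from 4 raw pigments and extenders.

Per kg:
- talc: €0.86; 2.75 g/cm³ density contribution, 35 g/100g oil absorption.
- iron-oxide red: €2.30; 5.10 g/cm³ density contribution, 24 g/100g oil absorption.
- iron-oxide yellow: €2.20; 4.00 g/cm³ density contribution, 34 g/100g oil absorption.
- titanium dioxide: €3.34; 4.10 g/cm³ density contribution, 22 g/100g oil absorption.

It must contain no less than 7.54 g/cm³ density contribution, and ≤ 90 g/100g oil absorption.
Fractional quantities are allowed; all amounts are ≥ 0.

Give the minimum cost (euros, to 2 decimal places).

Treat it as an LP. Let x1 = kg of talc, x2 = kg of iron-oxide red, x3 = kg of iron-oxide yellow, x4 = kg of titanium dioxide.
Minimise 0.86x1 + 2.3x2 + 2.2x3 + 3.34x4 s.t.:
  2.75x1 + 5.1x2 + 4x3 + 4.1x4 ≥ 7.54   (density contribution)
  35x1 + 24x2 + 34x3 + 22x4 ≤ 90   (oil absorption)
  x1, x2, x3, x4 ≥ 0.
The cheapest feasible vertex uses only talc, iron-oxide red; iron-oxide yellow, titanium dioxide are not used. The density contribution and oil absorption requirements are met with equality.
Solving gives x1 = 2.471, x2 = 0.1458.
Total cost: 0.86·2.471 + 2.3·0.1458 = 2.4604.

€2.46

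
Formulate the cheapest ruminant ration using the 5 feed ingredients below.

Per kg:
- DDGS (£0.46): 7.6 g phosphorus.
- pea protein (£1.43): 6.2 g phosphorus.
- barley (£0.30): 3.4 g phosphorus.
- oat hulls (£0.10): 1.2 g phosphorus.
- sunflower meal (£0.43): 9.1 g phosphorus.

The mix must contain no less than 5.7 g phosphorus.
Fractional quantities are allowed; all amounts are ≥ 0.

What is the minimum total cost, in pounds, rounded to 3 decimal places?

Treat it as an LP. Let x1 = kg of DDGS, x2 = kg of pea protein, x3 = kg of barley, x4 = kg of oat hulls, x5 = kg of sunflower meal.
Minimize 0.46x1 + 1.43x2 + 0.3x3 + 0.1x4 + 0.43x5 subject to:
  7.6x1 + 6.2x2 + 3.4x3 + 1.2x4 + 9.1x5 ≥ 5.7   (phosphorus)
  x1, x2, x3, x4, x5 ≥ 0.
The cheapest feasible vertex uses only sunflower meal; DDGS, pea protein, barley, oat hulls are not used. The phosphorus requirement is met with equality.
That vertex is x5 = 0.6264.
Cost = 0.43·0.6264 = 0.26935.

£0.269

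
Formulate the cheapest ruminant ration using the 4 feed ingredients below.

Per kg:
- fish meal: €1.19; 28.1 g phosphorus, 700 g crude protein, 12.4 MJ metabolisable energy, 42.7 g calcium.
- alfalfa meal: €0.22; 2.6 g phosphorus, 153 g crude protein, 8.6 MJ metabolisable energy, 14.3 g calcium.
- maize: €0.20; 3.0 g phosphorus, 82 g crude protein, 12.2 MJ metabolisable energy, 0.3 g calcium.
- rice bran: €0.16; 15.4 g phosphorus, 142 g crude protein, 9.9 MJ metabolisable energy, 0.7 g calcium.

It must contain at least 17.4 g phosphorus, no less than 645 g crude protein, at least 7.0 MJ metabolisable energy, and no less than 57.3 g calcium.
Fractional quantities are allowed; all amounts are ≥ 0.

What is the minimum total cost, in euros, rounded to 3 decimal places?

€0.950

Set it up as a linear program. Let x1 = kg of fish meal, x2 = kg of alfalfa meal, x3 = kg of maize, x4 = kg of rice bran.
min 1.19x1 + 0.22x2 + 0.2x3 + 0.16x4 subject to:
  28.1x1 + 2.6x2 + 3x3 + 15.4x4 ≥ 17.4   (phosphorus)
  700x1 + 153x2 + 82x3 + 142x4 ≥ 645   (crude protein)
  12.4x1 + 8.6x2 + 12.2x3 + 9.9x4 ≥ 7   (metabolisable energy)
  42.7x1 + 14.3x2 + 0.3x3 + 0.7x4 ≥ 57.3   (calcium)
  x1, x2, x3, x4 ≥ 0.
At the optimum only alfalfa meal, rice bran are positive (fish meal, maize = 0). The phosphorus and calcium requirements are met with equality.
So alfalfa meal = 3.985 kg, rice bran = 0.4571 kg.
Objective = 0.22·3.985 + 0.16·0.4571 = 0.94984.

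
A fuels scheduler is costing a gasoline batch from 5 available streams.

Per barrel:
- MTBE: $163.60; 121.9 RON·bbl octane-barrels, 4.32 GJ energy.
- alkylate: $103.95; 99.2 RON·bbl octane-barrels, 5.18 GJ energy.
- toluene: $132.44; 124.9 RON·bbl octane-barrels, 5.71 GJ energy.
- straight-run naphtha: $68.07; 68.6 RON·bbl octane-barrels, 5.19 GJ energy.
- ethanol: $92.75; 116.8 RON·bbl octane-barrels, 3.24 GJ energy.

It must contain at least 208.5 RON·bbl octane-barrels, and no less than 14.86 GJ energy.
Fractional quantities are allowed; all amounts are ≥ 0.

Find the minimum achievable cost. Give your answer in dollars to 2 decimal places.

This is a linear program. Let x1 = barrels of MTBE, x2 = barrels of alkylate, x3 = barrels of toluene, x4 = barrels of straight-run naphtha, x5 = barrels of ethanol.
Minimise 163.6x1 + 103.95x2 + 132.44x3 + 68.07x4 + 92.75x5 s.t.:
  121.9x1 + 99.2x2 + 124.9x3 + 68.6x4 + 116.8x5 ≥ 208.5   (octane-barrels)
  4.32x1 + 5.18x2 + 5.71x3 + 5.19x4 + 3.24x5 ≥ 14.86   (energy)
  x1, x2, x3, x4, x5 ≥ 0.
At the optimum only straight-run naphtha, ethanol are positive (MTBE, alkylate, toluene = 0). There the octane-barrels and energy constraints are tight.
So straight-run naphtha = 2.7612 barrels, ethanol = 0.16336 barrels.
Total cost: 68.07·2.7612 + 92.75·0.16336 = 203.1065.

$203.11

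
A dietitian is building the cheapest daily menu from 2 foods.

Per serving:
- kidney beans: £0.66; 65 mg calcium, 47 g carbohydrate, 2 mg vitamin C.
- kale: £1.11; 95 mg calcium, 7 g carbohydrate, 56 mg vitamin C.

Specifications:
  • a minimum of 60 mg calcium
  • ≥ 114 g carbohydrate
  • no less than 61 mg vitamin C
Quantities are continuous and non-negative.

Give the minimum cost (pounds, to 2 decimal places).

£2.62

This is a linear program. Let x1 = servings of kidney beans, x2 = servings of kale.
Minimise 0.66x1 + 1.11x2 subject to:
  65x1 + 95x2 ≥ 60   (calcium)
  47x1 + 7x2 ≥ 114   (carbohydrate)
  2x1 + 56x2 ≥ 61   (vitamin C)
  x1, x2 ≥ 0.
Both inputs are positive at the optimum. The carbohydrate and vitamin C requirements are met with equality.
Optimal quantities: kidney beans = 2.275 servings, kale = 1.008 servings.
Hence cost = 0.66·2.275 + 1.11·1.008 = £2.6204.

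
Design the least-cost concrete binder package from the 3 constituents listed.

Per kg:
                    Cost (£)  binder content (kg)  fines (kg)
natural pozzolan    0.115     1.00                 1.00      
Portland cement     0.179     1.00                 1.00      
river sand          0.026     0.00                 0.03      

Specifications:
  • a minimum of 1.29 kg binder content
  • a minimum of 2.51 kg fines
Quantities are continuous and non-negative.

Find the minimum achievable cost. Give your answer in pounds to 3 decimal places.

Set it up as a linear program. Let x1 = kg of natural pozzolan, x2 = kg of Portland cement, x3 = kg of river sand.
Minimise 0.115x1 + 0.179x2 + 0.026x3 s.t.:
  1x1 + 1x2 ≥ 1.29   (binder content)
  1x1 + 1x2 + 0.03x3 ≥ 2.51   (fines)
  x1, x2, x3 ≥ 0.
The minimum-cost mix takes nothing from Portland cement, river sand — only natural pozzolan. Binding constraint: fines.
That vertex is x1 = 2.51.
Total cost: 0.115·2.51 = 0.28865.

£0.289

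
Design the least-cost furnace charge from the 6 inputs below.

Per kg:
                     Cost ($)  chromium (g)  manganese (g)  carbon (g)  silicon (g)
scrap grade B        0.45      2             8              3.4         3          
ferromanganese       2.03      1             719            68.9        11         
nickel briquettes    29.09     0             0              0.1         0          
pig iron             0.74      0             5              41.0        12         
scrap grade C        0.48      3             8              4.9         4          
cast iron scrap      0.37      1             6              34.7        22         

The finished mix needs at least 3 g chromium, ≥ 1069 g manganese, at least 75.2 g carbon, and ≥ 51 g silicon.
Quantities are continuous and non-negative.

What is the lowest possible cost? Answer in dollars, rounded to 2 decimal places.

$3.58

Set it up as a linear program. Let x1 = kg of scrap grade B, x2 = kg of ferromanganese, x3 = kg of nickel briquettes, x4 = kg of pig iron, x5 = kg of scrap grade C, x6 = kg of cast iron scrap.
Minimise 0.45x1 + 2.03x2 + 29.09x3 + 0.74x4 + 0.48x5 + 0.37x6 with:
  2x1 + 1x2 + 3x5 + 1x6 ≥ 3   (chromium)
  8x1 + 719x2 + 5x4 + 8x5 + 6x6 ≥ 1069   (manganese)
  3.4x1 + 68.9x2 + 0.1x3 + 41x4 + 4.9x5 + 34.7x6 ≥ 75.2   (carbon)
  3x1 + 11x2 + 12x4 + 4x5 + 22x6 ≥ 51   (silicon)
  x1, x2, x3, x4, x5, x6 ≥ 0.
The optimal basis is {ferromanganese, cast iron scrap}; scrap grade B, nickel briquettes, pig iron, scrap grade C drop out. The manganese and silicon requirements are met with equality.
Optimal quantities: ferromanganese = 1.474 kg, cast iron scrap = 1.581 kg.
Hence cost = 2.03·1.474 + 0.37·1.581 = $3.5772.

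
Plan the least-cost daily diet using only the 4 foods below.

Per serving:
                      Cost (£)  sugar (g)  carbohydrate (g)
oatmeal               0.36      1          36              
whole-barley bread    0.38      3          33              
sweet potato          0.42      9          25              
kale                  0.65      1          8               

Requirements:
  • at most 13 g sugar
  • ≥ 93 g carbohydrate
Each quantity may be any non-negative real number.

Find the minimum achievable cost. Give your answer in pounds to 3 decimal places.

£0.930

Let x1 = servings of oatmeal, x2 = servings of whole-barley bread, x3 = servings of sweet potato, x4 = servings of kale.
Minimize 0.36x1 + 0.38x2 + 0.42x3 + 0.65x4 subject to:
  1x1 + 3x2 + 9x3 + 1x4 ≤ 13   (sugar)
  36x1 + 33x2 + 25x3 + 8x4 ≥ 93   (carbohydrate)
  x1, x2, x3, x4 ≥ 0.
At the optimum only oatmeal is positive (whole-barley bread, sweet potato, kale = 0). There the carbohydrate constraint is tight.
Optimal quantities: oatmeal = 2.583 servings.
Total cost: 0.36·2.583 = 0.92988.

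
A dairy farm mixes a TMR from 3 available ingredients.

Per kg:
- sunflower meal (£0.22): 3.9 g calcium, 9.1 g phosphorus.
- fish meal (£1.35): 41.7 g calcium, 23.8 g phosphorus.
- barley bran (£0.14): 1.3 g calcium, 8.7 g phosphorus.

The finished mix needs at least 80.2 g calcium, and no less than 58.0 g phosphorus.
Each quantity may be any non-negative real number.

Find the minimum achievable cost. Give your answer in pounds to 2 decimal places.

£2.75

Let x1 = kg of sunflower meal, x2 = kg of fish meal, x3 = kg of barley bran.
min 0.22x1 + 1.35x2 + 0.14x3 subject to:
  3.9x1 + 41.7x2 + 1.3x3 ≥ 80.2   (calcium)
  9.1x1 + 23.8x2 + 8.7x3 ≥ 58   (phosphorus)
  x1, x2, x3 ≥ 0.
The cheapest feasible vertex uses only fish meal, barley bran; sunflower meal is not used. The calcium and phosphorus requirements are met with equality.
Solving gives x2 = 1.875, x3 = 1.536.
Cost = 1.35·1.875 + 0.14·1.536 = 2.7463.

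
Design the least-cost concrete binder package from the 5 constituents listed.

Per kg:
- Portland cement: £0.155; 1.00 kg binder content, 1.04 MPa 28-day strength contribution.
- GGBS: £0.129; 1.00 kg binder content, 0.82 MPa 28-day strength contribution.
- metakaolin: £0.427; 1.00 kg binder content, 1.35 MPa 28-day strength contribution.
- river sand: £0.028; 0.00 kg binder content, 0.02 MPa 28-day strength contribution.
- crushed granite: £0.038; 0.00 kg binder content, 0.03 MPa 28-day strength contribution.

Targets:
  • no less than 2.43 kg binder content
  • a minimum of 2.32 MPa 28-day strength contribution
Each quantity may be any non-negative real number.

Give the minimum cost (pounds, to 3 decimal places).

£0.352

Let x1 = kg of Portland cement, x2 = kg of GGBS, x3 = kg of metakaolin, x4 = kg of river sand, x5 = kg of crushed granite.
Minimize 0.155x1 + 0.129x2 + 0.427x3 + 0.028x4 + 0.038x5 s.t.:
  1x1 + 1x2 + 1x3 ≥ 2.43   (binder content)
  1.04x1 + 0.82x2 + 1.35x3 + 0.02x4 + 0.03x5 ≥ 2.32   (28-day strength contribution)
  x1, x2, x3, x4, x5 ≥ 0.
The minimum-cost mix takes nothing from metakaolin, river sand, crushed granite — only Portland cement, GGBS. Binding constraints: binder content and 28-day strength contribution.
That vertex is x1 = 1.488, x2 = 0.9418.
Hence cost = 0.155·1.488 + 0.129·0.9418 = £0.35213.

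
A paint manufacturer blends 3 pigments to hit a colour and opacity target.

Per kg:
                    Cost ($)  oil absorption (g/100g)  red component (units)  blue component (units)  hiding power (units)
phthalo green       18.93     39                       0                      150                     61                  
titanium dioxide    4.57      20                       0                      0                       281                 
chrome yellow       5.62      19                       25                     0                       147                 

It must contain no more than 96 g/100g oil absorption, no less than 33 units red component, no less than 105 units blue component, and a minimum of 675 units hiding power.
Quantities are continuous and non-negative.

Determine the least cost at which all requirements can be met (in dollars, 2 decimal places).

This is a linear program. Let x1 = kg of phthalo green, x2 = kg of titanium dioxide, x3 = kg of chrome yellow.
Minimise 18.93x1 + 4.57x2 + 5.62x3 with:
  39x1 + 20x2 + 19x3 ≤ 96   (oil absorption)
  25x3 ≥ 33   (red component)
  150x1 ≥ 105   (blue component)
  61x1 + 281x2 + 147x3 ≥ 675   (hiding power)
  x1, x2, x3 ≥ 0.
All 3 inputs are positive at the optimum. Binding constraints: red component, blue component, hiding power.
Solving gives x1 = 0.7, x2 = 1.56, x3 = 1.32.
Total cost: 18.93·0.7 + 4.57·1.56 + 5.62·1.32 = 27.7986.

$27.80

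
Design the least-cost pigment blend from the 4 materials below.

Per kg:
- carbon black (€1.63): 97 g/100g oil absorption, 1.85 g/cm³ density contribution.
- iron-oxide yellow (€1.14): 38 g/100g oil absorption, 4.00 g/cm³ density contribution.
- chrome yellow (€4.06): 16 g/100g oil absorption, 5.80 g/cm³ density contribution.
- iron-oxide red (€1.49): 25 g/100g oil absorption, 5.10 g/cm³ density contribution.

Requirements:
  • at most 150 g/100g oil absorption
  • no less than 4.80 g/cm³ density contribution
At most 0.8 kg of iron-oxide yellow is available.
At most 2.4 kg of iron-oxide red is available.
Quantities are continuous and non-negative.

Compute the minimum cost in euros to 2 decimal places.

€1.38

Let x1 = kg of carbon black, x2 = kg of iron-oxide yellow, x3 = kg of chrome yellow, x4 = kg of iron-oxide red.
min 1.63x1 + 1.14x2 + 4.06x3 + 1.49x4 with:
  97x1 + 38x2 + 16x3 + 25x4 ≤ 150   (oil absorption)
  1.85x1 + 4x2 + 5.8x3 + 5.1x4 ≥ 4.8   (density contribution)
  x2 ≤ 0.8
  x4 ≤ 2.4
  x1, x2, x3, x4 ≥ 0.
The minimum-cost mix takes nothing from carbon black, chrome yellow — only iron-oxide yellow, iron-oxide red. The density contribution and the iron-oxide yellow cap requirements are met with equality.
Solving gives x2 = 0.8, x4 = 0.3137.
Hence cost = 1.14·0.8 + 1.49·0.3137 = €1.3794.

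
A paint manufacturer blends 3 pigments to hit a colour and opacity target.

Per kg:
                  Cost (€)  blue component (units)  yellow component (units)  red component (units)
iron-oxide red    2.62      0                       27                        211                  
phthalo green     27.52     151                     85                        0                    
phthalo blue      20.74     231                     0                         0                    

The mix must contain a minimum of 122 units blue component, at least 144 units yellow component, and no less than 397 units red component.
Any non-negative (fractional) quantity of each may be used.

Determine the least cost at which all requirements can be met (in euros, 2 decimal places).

Set it up as a linear program. Let x1 = kg of iron-oxide red, x2 = kg of phthalo green, x3 = kg of phthalo blue.
Minimise 2.62x1 + 27.52x2 + 20.74x3 subject to:
  151x2 + 231x3 ≥ 122   (blue component)
  27x1 + 85x2 ≥ 144   (yellow component)
  211x1 ≥ 397   (red component)
  x1, x2, x3 ≥ 0.
The minimum-cost mix takes nothing from phthalo green — only iron-oxide red, phthalo blue. There the blue component and yellow component constraints are tight.
Optimal quantities: iron-oxide red = 5.333 kg, phthalo blue = 0.5281 kg.
Total cost: 2.62·5.333 + 20.74·0.5281 = 24.9253.

€24.93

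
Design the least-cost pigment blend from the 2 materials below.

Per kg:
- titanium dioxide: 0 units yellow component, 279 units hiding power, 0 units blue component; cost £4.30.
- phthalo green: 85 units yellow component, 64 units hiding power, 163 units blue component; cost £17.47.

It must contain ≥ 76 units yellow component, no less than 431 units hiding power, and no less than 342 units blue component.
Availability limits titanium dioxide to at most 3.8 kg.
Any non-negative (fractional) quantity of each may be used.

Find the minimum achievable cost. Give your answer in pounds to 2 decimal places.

£41.23

This is a linear program. Let x1 = kg of titanium dioxide, x2 = kg of phthalo green.
Minimise 4.3x1 + 17.47x2 subject to:
  85x2 ≥ 76   (yellow component)
  279x1 + 64x2 ≥ 431   (hiding power)
  163x2 ≥ 342   (blue component)
  x1 ≤ 3.8
  x1, x2 ≥ 0.
Both inputs are positive at the optimum. There the hiding power and blue component constraints are tight.
So titanium dioxide = 1.064 kg, phthalo green = 2.098 kg.
Objective = 4.3·1.064 + 17.47·2.098 = 41.2273.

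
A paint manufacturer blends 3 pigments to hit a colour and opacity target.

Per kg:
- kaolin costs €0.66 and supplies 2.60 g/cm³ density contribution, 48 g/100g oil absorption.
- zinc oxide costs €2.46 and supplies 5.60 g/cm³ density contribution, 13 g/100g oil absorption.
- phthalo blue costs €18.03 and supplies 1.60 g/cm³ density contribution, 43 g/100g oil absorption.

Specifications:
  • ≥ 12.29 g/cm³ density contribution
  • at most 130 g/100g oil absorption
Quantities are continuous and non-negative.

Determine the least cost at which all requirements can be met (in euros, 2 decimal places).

€4.23

This is a linear program. Let x1 = kg of kaolin, x2 = kg of zinc oxide, x3 = kg of phthalo blue.
Minimise 0.66x1 + 2.46x2 + 18.03x3 s.t.:
  2.6x1 + 5.6x2 + 1.6x3 ≥ 12.29   (density contribution)
  48x1 + 13x2 + 43x3 ≤ 130   (oil absorption)
  x1, x2, x3 ≥ 0.
The optimal basis is {kaolin, zinc oxide}; phthalo blue drops out. Binding constraints: density contribution and oil absorption.
Solving gives x1 = 2.418, x2 = 1.072.
Cost = 0.66·2.418 + 2.46·1.072 = 4.2330.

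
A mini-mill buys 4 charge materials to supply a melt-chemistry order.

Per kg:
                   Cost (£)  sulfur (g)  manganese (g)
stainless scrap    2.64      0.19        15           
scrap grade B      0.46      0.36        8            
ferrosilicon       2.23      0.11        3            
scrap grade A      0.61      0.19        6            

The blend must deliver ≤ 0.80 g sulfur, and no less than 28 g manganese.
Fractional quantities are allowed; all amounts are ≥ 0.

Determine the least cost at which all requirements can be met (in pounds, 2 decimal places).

Let x1 = kg of stainless scrap, x2 = kg of scrap grade B, x3 = kg of ferrosilicon, x4 = kg of scrap grade A.
min 2.64x1 + 0.46x2 + 2.23x3 + 0.61x4 s.t.:
  0.19x1 + 0.36x2 + 0.11x3 + 0.19x4 ≤ 0.8   (sulfur)
  15x1 + 8x2 + 3x3 + 6x4 ≥ 28   (manganese)
  x1, x2, x3, x4 ≥ 0.
At the optimum only stainless scrap, scrap grade A are positive (scrap grade B, ferrosilicon = 0). Binding constraints: sulfur and manganese.
That vertex is x1 = 0.3041, x4 = 3.906.
Total cost: 2.64·0.3041 + 0.61·3.906 = 3.1855.

£3.19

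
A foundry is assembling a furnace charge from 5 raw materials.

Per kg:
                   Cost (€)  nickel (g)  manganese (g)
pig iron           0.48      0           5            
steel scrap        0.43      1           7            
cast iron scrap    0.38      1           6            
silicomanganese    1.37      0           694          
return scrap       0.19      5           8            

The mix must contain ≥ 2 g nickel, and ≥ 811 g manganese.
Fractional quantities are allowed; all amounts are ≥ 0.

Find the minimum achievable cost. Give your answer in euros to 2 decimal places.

Let x1 = kg of pig iron, x2 = kg of steel scrap, x3 = kg of cast iron scrap, x4 = kg of silicomanganese, x5 = kg of return scrap.
Minimize 0.48x1 + 0.43x2 + 0.38x3 + 1.37x4 + 0.19x5 with:
  1x2 + 1x3 + 5x5 ≥ 2   (nickel)
  5x1 + 7x2 + 6x3 + 694x4 + 8x5 ≥ 811   (manganese)
  x1, x2, x3, x4, x5 ≥ 0.
At the optimum only silicomanganese, return scrap are positive (pig iron, steel scrap, cast iron scrap = 0). There the nickel and manganese constraints are tight.
Optimal quantities: silicomanganese = 1.164 kg, return scrap = 0.4 kg.
Hence cost = 1.37·1.164 + 0.19·0.4 = €1.6707.

€1.67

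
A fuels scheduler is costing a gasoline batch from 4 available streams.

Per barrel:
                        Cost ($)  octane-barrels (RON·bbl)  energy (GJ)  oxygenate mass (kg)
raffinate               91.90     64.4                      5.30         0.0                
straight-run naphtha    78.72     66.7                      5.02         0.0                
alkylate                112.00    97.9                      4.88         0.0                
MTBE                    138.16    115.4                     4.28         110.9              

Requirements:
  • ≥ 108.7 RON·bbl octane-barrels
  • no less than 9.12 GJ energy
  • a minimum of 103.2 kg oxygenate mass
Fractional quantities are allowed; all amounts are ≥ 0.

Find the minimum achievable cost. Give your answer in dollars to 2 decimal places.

Treat it as an LP. Let x1 = barrels of raffinate, x2 = barrels of straight-run naphtha, x3 = barrels of alkylate, x4 = barrels of MTBE.
Minimize 91.9x1 + 78.72x2 + 112x3 + 138.16x4 subject to:
  64.4x1 + 66.7x2 + 97.9x3 + 115.4x4 ≥ 108.7   (octane-barrels)
  5.3x1 + 5.02x2 + 4.88x3 + 4.28x4 ≥ 9.12   (energy)
  110.9x4 ≥ 103.2   (oxygenate mass)
  x1, x2, x3, x4 ≥ 0.
The optimal basis is {straight-run naphtha, MTBE}; raffinate, alkylate drop out. The energy and oxygenate mass requirements are met with equality.
That vertex is x2 = 1.0233, x4 = 0.93057.
Objective = 78.72·1.0233 + 138.16·0.93057 = 209.1217.

$209.12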